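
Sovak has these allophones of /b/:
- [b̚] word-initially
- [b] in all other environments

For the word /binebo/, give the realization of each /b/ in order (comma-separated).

[b̚], [b]

Occurrence 1 (position 1): word-initially → [b̚].
Occurrence 2 (position 5): no conditioning environment matches → elsewhere allophone [b].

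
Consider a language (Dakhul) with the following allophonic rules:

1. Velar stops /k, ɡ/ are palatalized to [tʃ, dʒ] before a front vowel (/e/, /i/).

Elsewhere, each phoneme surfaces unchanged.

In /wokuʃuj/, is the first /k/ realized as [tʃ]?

/k/ — between /o/ and /u/; rule 1 does not apply here → [k].
The actual realization is [k], not [tʃ].

No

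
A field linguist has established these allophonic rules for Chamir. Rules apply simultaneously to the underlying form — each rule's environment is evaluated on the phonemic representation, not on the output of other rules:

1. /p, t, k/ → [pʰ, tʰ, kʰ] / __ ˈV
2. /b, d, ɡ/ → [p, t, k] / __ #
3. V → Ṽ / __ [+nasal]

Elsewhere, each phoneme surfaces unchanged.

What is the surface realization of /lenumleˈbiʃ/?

/l/ (word-initial): no rule targets it → [l].
/e/ (between /l/ and /n/) occurs before a nasal consonant → [ẽ] by rule 3.
/n/ (between /e/ and /u/): no rule targets it → [n].
/u/ (between /n/ and /m/): before a nasal consonant, so rule 3 applies → [ũ].
/m/ stays [m].
/l/ stays [l].
/e/ (between /l/ and /b/): rule 3 targets it, but not before a nasal consonant → unchanged [e].
/b/ (between /e/ and /i/) fails the environment for rule 2, so it stays [b].
/i/ (between /b/ and /ʃ/) is in the target of rule 3 but the environment (before a nasal consonant) is not met → [i].
/ʃ/ — not in any rule's target class → [ʃ].

[lẽnũmleˈbiʃ]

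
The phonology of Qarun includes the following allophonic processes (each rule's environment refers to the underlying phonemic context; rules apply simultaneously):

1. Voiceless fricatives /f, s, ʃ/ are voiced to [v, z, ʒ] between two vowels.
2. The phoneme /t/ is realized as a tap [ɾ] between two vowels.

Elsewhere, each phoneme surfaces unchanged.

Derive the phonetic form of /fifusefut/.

[fivuzevut]

/f/ (word-initial): rule 1 targets it, but not between two vowels → unchanged [f].
/i/ stays [i].
/f/ (between /i/ and /u/) occurs between two vowels → [v] by rule 1.
/u/ (between /f/ and /s/) is unaffected → [u].
/s/ — between /u/ and /e/, between two vowels — surfaces as [z] (rule 1).
/e/ — not in any rule's target class → [e].
/f/ meets the environment for rule 1 (between two vowels) → [v].
/u/ (between /f/ and /t/): no rule targets it → [u].
/t/ (word-final): rule 2 targets it, but not between two vowels → unchanged [t].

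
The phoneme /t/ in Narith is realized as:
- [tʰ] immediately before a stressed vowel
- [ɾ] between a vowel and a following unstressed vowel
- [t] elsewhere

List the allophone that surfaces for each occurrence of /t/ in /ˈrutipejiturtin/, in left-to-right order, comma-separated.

Occurrence 1 (position 3): between a vowel and an unstressed vowel → [ɾ].
Occurrence 2 (position 9): between a vowel and an unstressed vowel → [ɾ].
Occurrence 3 (position 12): no conditioning environment matches → elsewhere allophone [t].

[ɾ], [ɾ], [t]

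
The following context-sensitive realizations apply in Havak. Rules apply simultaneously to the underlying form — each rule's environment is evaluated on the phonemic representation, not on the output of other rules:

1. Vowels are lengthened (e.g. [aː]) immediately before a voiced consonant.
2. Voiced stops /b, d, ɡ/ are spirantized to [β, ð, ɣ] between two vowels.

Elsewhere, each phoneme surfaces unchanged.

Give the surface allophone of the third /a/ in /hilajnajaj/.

[aː]

/a/ (between /j/ and /j/) occurs before a voiced consonant → [aː] by rule 1.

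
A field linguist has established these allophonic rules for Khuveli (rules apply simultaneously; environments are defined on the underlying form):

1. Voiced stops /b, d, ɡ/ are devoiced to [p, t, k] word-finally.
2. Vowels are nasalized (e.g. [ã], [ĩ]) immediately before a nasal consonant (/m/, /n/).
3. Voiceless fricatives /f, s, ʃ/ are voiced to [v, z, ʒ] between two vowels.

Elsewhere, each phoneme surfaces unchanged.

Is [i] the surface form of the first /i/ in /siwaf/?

/i/ (between /s/ and /w/) is in the target of rule 2 but the environment (before a nasal consonant) is not met → [i].
The actual realization is [i], which matches [i].

Yes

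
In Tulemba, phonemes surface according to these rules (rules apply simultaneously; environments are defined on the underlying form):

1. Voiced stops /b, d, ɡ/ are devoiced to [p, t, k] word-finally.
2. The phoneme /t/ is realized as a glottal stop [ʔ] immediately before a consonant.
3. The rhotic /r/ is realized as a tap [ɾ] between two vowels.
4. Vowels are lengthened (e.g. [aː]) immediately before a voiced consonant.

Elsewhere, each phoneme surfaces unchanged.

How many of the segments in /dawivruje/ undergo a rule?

Segments that undergo a rule: /a/ → [aː] (rule 4); /i/ → [iː] (rule 4); /u/ → [uː] (rule 4).
All other segments surface unchanged.

3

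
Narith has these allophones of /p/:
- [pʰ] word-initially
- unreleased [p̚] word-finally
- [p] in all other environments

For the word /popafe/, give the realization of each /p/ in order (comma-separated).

Occurrence 1 (position 1): word-initially → [pʰ].
Occurrence 2 (position 3): no conditioning environment matches → elsewhere allophone [p].

[pʰ], [p]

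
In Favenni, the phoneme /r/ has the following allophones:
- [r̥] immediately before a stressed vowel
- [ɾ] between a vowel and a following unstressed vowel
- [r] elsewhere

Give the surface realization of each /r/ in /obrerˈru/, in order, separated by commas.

[r], [r], [r̥]

Occurrence 1 (position 3): no conditioning environment matches → elsewhere allophone [r].
Occurrence 2 (position 5): no conditioning environment matches → elsewhere allophone [r].
Occurrence 3 (position 6): immediately before a stressed vowel → [r̥].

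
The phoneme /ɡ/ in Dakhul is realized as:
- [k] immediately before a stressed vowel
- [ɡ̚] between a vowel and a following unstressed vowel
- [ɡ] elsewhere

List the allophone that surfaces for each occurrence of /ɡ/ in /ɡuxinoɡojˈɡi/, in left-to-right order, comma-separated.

Occurrence 1 (position 1): no conditioning environment matches → elsewhere allophone [ɡ].
Occurrence 2 (position 7): between a vowel and a following unstressed vowel → [ɡ̚].
Occurrence 3 (position 10): immediately before a stressed vowel → [k].

[ɡ], [ɡ̚], [k]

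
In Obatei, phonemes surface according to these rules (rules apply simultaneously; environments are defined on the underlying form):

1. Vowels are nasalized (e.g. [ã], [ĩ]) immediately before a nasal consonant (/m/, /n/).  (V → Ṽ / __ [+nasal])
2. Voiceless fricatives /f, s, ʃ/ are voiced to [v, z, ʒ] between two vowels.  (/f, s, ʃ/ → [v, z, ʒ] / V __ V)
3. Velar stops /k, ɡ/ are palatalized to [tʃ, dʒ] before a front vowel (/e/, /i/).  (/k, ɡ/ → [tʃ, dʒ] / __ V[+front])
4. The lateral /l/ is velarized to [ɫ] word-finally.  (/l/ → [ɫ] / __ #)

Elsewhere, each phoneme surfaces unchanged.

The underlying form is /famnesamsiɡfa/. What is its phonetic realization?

/f/ (word-initial) is in the target of rule 2 but the environment (between two vowels) is not met → [f].
/a/ — between /f/ and /m/, before a nasal consonant — surfaces as [ã] (rule 1).
/m/ — not in any rule's target class → [m].
/n/ — not in any rule's target class → [n].
/e/ (between /n/ and /s/) is in the target of rule 1 but the environment (before a nasal consonant) is not met → [e].
/s/ (between /e/ and /a/) occurs between two vowels → [z] by rule 2.
/a/ (between /s/ and /m/): before a nasal consonant, so rule 1 applies → [ã].
/m/ stays [m].
/s/ (between /m/ and /i/) fails the environment for rule 2, so it stays [s].
/i/ — between /s/ and /ɡ/; rule 1 does not apply here → [i].
/ɡ/ — between /i/ and /f/; rule 3 does not apply here → [ɡ].
/f/ (between /ɡ/ and /a/) is in the target of rule 2 but the environment (between two vowels) is not met → [f].
/a/ (word-final): rule 1 targets it, but not before a nasal consonant → unchanged [a].

[fãmnezãmsiɡfa]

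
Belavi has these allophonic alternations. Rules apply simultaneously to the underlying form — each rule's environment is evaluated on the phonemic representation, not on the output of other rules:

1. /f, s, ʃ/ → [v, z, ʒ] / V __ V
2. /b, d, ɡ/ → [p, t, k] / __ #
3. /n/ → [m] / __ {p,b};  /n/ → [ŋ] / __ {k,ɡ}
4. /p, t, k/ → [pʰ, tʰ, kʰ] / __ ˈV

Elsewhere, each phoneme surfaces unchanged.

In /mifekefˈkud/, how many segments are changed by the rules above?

3

Segments that undergo a rule: /f/ → [v] (rule 1); /k/ → [kʰ] (rule 4); /d/ → [t] (rule 2).
All other segments surface unchanged.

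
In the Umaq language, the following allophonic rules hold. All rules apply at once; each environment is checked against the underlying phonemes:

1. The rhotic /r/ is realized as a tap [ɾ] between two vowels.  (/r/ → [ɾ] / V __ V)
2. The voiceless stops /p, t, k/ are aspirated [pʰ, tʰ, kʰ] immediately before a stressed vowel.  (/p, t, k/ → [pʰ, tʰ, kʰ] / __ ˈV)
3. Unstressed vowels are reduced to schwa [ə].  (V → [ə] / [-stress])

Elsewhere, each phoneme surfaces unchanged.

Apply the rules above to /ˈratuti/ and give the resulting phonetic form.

/r/ — word-initial; rule 1 does not apply here → [r].
/a/ (between /r/ and /t/): rule 3 targets it, but not in an unstressed syllable → unchanged [a].
/t/ — between /a/ and /u/; rule 2 does not apply here → [t].
/u/ (between /t/ and /t/): in an unstressed syllable, so rule 3 applies → [ə].
/t/ (between /u/ and /i/) fails the environment for rule 2, so it stays [t].
/i/ — word-final, in an unstressed syllable — surfaces as [ə] (rule 3).

[ˈratətə]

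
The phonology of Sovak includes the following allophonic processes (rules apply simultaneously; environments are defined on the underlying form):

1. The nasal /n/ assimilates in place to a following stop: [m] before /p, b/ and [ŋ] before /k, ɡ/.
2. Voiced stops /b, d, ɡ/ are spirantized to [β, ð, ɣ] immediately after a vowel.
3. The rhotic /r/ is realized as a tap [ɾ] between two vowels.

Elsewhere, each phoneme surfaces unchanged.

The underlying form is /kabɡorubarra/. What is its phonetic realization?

/k/ stays [k].
/a/ — not in any rule's target class → [a].
/b/ (between /a/ and /ɡ/): immediately after a vowel, so rule 2 applies → [β].
/ɡ/ (between /b/ and /o/) fails the environment for rule 2, so it stays [ɡ].
/o/ — not in any rule's target class → [o].
/r/ (between /o/ and /u/) occurs between two vowels → [ɾ] by rule 3.
/u/ (between /r/ and /b/) is unaffected → [u].
/b/ meets the environment for rule 2 (immediately after a vowel) → [β].
/a/ stays [a].
/r/ — between /a/ and /r/; rule 3 does not apply here → [r].
/r/ — between /r/ and /a/; rule 3 does not apply here → [r].
/a/ (word-final) is unaffected → [a].

[kaβɡoɾuβarra]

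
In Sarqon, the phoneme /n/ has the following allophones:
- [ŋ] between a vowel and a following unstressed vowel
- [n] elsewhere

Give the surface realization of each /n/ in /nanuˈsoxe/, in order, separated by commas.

Occurrence 1 (position 1): no conditioning environment matches → elsewhere allophone [n].
Occurrence 2 (position 3): between a vowel and a following unstressed vowel → [ŋ].

[n], [ŋ]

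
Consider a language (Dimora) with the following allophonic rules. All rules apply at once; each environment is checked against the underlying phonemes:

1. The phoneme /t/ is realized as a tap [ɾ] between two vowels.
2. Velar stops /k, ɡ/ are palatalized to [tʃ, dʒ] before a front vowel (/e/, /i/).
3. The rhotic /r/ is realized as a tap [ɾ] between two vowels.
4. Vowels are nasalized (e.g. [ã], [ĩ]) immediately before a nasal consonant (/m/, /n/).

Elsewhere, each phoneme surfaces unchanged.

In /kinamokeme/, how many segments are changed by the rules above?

Segments that undergo a rule: /k/ → [tʃ] (rule 2); /i/ → [ĩ] (rule 4); /a/ → [ã] (rule 4); /k/ → [tʃ] (rule 2); /e/ → [ẽ] (rule 4).
All other segments surface unchanged.

5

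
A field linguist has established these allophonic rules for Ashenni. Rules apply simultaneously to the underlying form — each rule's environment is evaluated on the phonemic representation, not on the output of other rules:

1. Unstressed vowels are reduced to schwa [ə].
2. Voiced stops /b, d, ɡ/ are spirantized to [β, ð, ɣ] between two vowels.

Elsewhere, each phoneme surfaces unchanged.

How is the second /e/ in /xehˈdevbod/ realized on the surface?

[e]

/e/ (between /d/ and /v/): rule 1 targets it, but not in an unstressed syllable → unchanged [e].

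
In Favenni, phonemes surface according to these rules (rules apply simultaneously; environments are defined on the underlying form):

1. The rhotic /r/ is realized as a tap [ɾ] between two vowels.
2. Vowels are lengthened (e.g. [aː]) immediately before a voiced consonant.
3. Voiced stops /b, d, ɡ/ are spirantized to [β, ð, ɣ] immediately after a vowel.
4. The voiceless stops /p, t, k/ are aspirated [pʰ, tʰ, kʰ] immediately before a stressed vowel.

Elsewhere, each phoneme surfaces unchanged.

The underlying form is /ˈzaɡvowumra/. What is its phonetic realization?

/z/ (word-initial): no rule targets it → [z].
/a/ meets the environment for rule 2 (before a voiced consonant) → [aː].
/ɡ/ — between /a/ and /v/, immediately after a vowel — surfaces as [ɣ] (rule 3).
/v/ (between /ɡ/ and /o/): no rule targets it → [v].
/o/ — between /v/ and /w/, before a voiced consonant — surfaces as [oː] (rule 2).
/w/ (between /o/ and /u/): no rule targets it → [w].
/u/ meets the environment for rule 2 (before a voiced consonant) → [uː].
/m/ — not in any rule's target class → [m].
/r/ (between /m/ and /a/) is in the target of rule 1 but the environment (between two vowels) is not met → [r].
/a/ (word-final) is in the target of rule 2 but the environment (before a voiced consonant) is not met → [a].

[ˈzaːɣvoːwuːmra]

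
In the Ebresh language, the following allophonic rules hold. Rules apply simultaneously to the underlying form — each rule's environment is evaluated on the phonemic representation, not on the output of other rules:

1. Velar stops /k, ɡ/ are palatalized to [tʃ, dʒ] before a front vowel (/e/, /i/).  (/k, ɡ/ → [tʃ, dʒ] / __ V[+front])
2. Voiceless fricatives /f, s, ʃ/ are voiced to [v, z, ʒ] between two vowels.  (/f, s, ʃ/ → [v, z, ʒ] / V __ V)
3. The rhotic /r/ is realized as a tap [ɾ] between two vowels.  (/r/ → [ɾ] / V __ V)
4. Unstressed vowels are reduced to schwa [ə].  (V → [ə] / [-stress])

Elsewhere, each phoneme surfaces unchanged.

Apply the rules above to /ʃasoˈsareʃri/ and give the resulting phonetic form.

/ʃ/ (word-initial): rule 2 targets it, but not between two vowels → unchanged [ʃ].
/a/ meets the environment for rule 4 (in an unstressed syllable) → [ə].
/s/ (between /a/ and /o/): between two vowels, so rule 2 applies → [z].
/o/ meets the environment for rule 4 (in an unstressed syllable) → [ə].
Rule 2 applies to /s/ (between /o/ and /a/: between two vowels) → [z].
/a/ — between /s/ and /r/; rule 4 does not apply here → [a].
Rule 3 applies to /r/ (between /a/ and /e/: between two vowels) → [ɾ].
/e/ (between /r/ and /ʃ/) occurs in an unstressed syllable → [ə] by rule 4.
/ʃ/ (between /e/ and /r/) is in the target of rule 2 but the environment (between two vowels) is not met → [ʃ].
/r/ (between /ʃ/ and /i/) is in the target of rule 3 but the environment (between two vowels) is not met → [r].
/i/ meets the environment for rule 4 (in an unstressed syllable) → [ə].

[ʃəzəˈzaɾəʃrə]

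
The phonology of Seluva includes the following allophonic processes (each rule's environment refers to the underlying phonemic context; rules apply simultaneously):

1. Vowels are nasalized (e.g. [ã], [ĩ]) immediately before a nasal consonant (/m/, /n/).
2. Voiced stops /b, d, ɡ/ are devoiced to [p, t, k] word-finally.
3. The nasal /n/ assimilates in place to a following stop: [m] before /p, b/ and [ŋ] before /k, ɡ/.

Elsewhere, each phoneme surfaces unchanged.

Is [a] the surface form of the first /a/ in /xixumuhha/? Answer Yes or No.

Yes

/a/ — word-final; rule 1 does not apply here → [a].
The actual realization is [a], which matches [a].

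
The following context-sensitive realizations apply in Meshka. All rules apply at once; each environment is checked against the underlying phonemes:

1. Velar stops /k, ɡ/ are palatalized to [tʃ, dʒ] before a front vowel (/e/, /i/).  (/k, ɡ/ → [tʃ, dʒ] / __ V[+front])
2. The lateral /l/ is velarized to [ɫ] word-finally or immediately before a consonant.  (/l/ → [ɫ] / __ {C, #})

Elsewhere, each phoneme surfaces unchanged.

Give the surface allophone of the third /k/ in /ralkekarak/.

/k/ — word-final; rule 1 does not apply here → [k].

[k]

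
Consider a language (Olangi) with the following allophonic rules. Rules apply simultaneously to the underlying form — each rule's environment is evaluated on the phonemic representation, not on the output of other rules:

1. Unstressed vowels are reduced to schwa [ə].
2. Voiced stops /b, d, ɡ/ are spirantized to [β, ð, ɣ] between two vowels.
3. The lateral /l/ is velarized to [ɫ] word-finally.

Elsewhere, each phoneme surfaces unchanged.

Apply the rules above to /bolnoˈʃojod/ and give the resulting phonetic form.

/b/ (word-initial) is in the target of rule 2 but the environment (between two vowels) is not met → [b].
/o/ (between /b/ and /l/) occurs in an unstressed syllable → [ə] by rule 1.
/l/ — between /o/ and /n/; rule 3 does not apply here → [l].
Rule 1 applies to /o/ (between /n/ and /ʃ/: in an unstressed syllable) → [ə].
/o/ (between /ʃ/ and /j/) fails the environment for rule 1, so it stays [o].
Rule 1 applies to /o/ (between /j/ and /d/: in an unstressed syllable) → [ə].
/d/ — word-final; rule 2 does not apply here → [d].

[bəlnəˈʃojəd]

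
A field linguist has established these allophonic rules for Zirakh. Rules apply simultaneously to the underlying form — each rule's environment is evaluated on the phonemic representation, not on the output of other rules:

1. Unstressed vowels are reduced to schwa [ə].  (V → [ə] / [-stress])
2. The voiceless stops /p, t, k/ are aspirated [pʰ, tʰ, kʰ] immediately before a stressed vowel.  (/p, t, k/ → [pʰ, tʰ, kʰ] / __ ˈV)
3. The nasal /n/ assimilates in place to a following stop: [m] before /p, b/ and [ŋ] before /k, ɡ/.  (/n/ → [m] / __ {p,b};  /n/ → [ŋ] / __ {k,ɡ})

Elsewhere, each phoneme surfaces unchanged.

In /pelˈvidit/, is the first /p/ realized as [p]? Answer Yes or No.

/p/ (word-initial) is in the target of rule 2 but the environment (immediately before a stressed vowel) is not met → [p].
The actual realization is [p], which matches [p].

Yes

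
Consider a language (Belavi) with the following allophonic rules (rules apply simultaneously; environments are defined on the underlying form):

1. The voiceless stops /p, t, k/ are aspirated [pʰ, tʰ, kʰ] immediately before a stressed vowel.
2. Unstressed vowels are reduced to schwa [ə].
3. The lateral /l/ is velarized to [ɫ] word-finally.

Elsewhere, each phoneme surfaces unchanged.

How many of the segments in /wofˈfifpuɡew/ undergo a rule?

Segments that undergo a rule: /o/ → [ə] (rule 2); /u/ → [ə] (rule 2); /e/ → [ə] (rule 2).
All other segments surface unchanged.

3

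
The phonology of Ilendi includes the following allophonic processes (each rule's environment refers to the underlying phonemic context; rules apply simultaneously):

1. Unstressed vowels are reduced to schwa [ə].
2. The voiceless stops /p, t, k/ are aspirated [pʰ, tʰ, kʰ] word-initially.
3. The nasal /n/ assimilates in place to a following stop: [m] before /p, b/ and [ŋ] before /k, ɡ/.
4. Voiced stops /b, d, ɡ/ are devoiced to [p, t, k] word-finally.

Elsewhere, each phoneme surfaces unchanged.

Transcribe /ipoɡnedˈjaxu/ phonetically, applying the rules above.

[əpəɡnədˈjaxə]

/i/ meets the environment for rule 1 (in an unstressed syllable) → [ə].
/p/ (between /i/ and /o/): rule 2 targets it, but not word-initially → unchanged [p].
Rule 1 applies to /o/ (between /p/ and /ɡ/: in an unstressed syllable) → [ə].
/ɡ/ (between /o/ and /n/) is in the target of rule 4 but the environment (word-finally) is not met → [ɡ].
/n/ (between /ɡ/ and /e/) is in the target of rule 3 but the environment (before a labial or velar stop) is not met → [n].
/e/ — between /n/ and /d/, in an unstressed syllable — surfaces as [ə] (rule 1).
/d/ (between /e/ and /j/): rule 4 targets it, but not word-finally → unchanged [d].
/j/ (between /d/ and /a/): no rule targets it → [j].
/a/ — between /j/ and /x/; rule 1 does not apply here → [a].
/x/ (between /a/ and /u/): no rule targets it → [x].
/u/ (word-final): in an unstressed syllable, so rule 1 applies → [ə].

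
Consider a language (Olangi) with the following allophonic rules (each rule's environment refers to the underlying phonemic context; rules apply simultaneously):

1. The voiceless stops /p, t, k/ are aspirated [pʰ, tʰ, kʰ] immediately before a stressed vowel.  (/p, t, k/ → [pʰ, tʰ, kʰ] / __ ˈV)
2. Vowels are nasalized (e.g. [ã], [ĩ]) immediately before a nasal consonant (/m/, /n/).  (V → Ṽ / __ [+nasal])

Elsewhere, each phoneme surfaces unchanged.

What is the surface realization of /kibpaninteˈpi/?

/k/ (word-initial): rule 1 targets it, but not immediately before a stressed vowel → unchanged [k].
/i/ (between /k/ and /b/): rule 2 targets it, but not before a nasal consonant → unchanged [i].
/p/ (between /b/ and /a/) fails the environment for rule 1, so it stays [p].
/a/ — between /p/ and /n/, before a nasal consonant — surfaces as [ã] (rule 2).
Rule 2 applies to /i/ (between /n/ and /n/: before a nasal consonant) → [ĩ].
/t/ (between /n/ and /e/) is in the target of rule 1 but the environment (immediately before a stressed vowel) is not met → [t].
/e/ — between /t/ and /p/; rule 2 does not apply here → [e].
Rule 1 applies to /p/ (between /e/ and /i/: immediately before a stressed vowel) → [pʰ].
/i/ (word-final) fails the environment for rule 2, so it stays [i].

[kibpãnĩnteˈpʰi]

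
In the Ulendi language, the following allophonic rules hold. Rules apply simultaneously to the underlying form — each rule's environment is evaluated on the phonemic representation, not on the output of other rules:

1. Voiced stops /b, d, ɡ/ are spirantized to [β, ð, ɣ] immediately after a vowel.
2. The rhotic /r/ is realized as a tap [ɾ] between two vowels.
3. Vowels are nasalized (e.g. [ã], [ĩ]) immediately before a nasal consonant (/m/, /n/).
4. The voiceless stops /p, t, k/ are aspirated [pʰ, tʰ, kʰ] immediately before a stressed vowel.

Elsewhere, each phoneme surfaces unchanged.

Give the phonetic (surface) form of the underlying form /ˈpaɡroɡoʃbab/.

/p/ (word-initial) occurs immediately before a stressed vowel → [pʰ] by rule 4.
/a/ — between /p/ and /ɡ/; rule 3 does not apply here → [a].
/ɡ/ — between /a/ and /r/, immediately after a vowel — surfaces as [ɣ] (rule 1).
/r/ (between /ɡ/ and /o/) fails the environment for rule 2, so it stays [r].
/o/ — between /r/ and /ɡ/; rule 3 does not apply here → [o].
/ɡ/ (between /o/ and /o/) occurs immediately after a vowel → [ɣ] by rule 1.
/o/ (between /ɡ/ and /ʃ/) is in the target of rule 3 but the environment (before a nasal consonant) is not met → [o].
/b/ (between /ʃ/ and /a/): rule 1 targets it, but not immediately after a vowel → unchanged [b].
/a/ — between /b/ and /b/; rule 3 does not apply here → [a].
Rule 1 applies to /b/ (word-final: immediately after a vowel) → [β].

[ˈpʰaɣroɣoʃbaβ]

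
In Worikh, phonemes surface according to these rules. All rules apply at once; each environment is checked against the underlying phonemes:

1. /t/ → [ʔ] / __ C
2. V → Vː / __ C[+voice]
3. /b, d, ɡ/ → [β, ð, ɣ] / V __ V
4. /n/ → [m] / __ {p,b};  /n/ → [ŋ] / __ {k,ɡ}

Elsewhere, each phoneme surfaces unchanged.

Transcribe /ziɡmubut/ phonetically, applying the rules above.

[ziːɡmuːβut]

/z/ stays [z].
Rule 2 applies to /i/ (between /z/ and /ɡ/: before a voiced consonant) → [iː].
/ɡ/ (between /i/ and /m/) fails the environment for rule 3, so it stays [ɡ].
/m/ — not in any rule's target class → [m].
/u/ (between /m/ and /b/) occurs before a voiced consonant → [uː] by rule 2.
/b/ meets the environment for rule 3 (between two vowels) → [β].
/u/ (between /b/ and /t/) is in the target of rule 2 but the environment (before a voiced consonant) is not met → [u].
/t/ (word-final) is in the target of rule 1 but the environment (immediately before a consonant) is not met → [t].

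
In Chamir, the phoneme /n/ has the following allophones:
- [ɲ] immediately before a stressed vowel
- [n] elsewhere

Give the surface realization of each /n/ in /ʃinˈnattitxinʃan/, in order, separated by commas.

Occurrence 1 (position 3): no conditioning environment matches → elsewhere allophone [n].
Occurrence 2 (position 4): immediately before a stressed vowel → [ɲ].
Occurrence 3 (position 12): no conditioning environment matches → elsewhere allophone [n].
Occurrence 4 (position 15): no conditioning environment matches → elsewhere allophone [n].

[n], [ɲ], [n], [n]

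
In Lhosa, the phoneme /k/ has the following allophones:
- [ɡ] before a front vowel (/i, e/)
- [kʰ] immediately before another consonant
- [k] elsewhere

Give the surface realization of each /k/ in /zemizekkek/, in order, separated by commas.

Occurrence 1 (position 7): immediately before another consonant → [kʰ].
Occurrence 2 (position 8): before a front vowel (/i, e/) → [ɡ].
Occurrence 3 (position 10): no conditioning environment matches → elsewhere allophone [k].

[kʰ], [ɡ], [k]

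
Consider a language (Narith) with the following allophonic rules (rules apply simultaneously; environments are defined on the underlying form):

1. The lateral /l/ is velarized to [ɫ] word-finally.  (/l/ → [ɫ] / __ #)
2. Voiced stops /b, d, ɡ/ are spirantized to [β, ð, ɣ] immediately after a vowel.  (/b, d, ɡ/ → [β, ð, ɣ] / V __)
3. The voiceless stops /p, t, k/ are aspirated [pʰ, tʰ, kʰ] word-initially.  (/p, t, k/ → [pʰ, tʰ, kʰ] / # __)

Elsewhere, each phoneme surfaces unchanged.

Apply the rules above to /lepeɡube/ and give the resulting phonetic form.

/l/ — word-initial; rule 1 does not apply here → [l].
/e/ (between /l/ and /p/): no rule targets it → [e].
/p/ (between /e/ and /e/) fails the environment for rule 3, so it stays [p].
/e/ (between /p/ and /ɡ/) is unaffected → [e].
/ɡ/ (between /e/ and /u/) occurs immediately after a vowel → [ɣ] by rule 2.
/u/ stays [u].
/b/ (between /u/ and /e/) occurs immediately after a vowel → [β] by rule 2.
/e/ (word-final) is unaffected → [e].

[lepeɣuβe]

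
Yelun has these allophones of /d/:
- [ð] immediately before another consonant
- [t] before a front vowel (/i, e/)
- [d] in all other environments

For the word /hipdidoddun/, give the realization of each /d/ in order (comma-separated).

[t], [d], [ð], [d]

Occurrence 1 (position 4): before a front vowel (/i, e/) → [t].
Occurrence 2 (position 6): no conditioning environment matches → elsewhere allophone [d].
Occurrence 3 (position 8): immediately before another consonant → [ð].
Occurrence 4 (position 9): no conditioning environment matches → elsewhere allophone [d].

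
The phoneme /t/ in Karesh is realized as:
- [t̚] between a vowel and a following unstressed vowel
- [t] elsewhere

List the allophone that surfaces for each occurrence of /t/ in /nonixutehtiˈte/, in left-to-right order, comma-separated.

[t̚], [t], [t]

Occurrence 1 (position 7): between a vowel and a following unstressed vowel → [t̚].
Occurrence 2 (position 10): no conditioning environment matches → elsewhere allophone [t].
Occurrence 3 (position 12): no conditioning environment matches → elsewhere allophone [t].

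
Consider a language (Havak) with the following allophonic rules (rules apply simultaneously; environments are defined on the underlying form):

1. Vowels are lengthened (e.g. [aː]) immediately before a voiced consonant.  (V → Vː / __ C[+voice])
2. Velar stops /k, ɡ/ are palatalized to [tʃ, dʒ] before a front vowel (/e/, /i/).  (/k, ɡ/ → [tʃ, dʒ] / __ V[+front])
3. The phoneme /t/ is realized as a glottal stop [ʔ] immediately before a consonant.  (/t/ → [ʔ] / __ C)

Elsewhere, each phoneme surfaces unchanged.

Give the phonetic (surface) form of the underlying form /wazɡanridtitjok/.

/w/ (word-initial): no rule targets it → [w].
Rule 1 applies to /a/ (between /w/ and /z/: before a voiced consonant) → [aː].
/z/ (between /a/ and /ɡ/): no rule targets it → [z].
/ɡ/ (between /z/ and /a/): rule 2 targets it, but not before a front vowel → unchanged [ɡ].
Rule 1 applies to /a/ (between /ɡ/ and /n/: before a voiced consonant) → [aː].
/n/ (between /a/ and /r/) is unaffected → [n].
/r/ (between /n/ and /i/) is unaffected → [r].
/i/ — between /r/ and /d/, before a voiced consonant — surfaces as [iː] (rule 1).
/d/ — not in any rule's target class → [d].
/t/ (between /d/ and /i/) is in the target of rule 3 but the environment (immediately before a consonant) is not met → [t].
/i/ — between /t/ and /t/; rule 1 does not apply here → [i].
/t/ (between /i/ and /j/) occurs immediately before a consonant → [ʔ] by rule 3.
/j/ (between /t/ and /o/): no rule targets it → [j].
/o/ (between /j/ and /k/) is in the target of rule 1 but the environment (before a voiced consonant) is not met → [o].
/k/ — word-final; rule 2 does not apply here → [k].

[waːzɡaːnriːdtiʔjok]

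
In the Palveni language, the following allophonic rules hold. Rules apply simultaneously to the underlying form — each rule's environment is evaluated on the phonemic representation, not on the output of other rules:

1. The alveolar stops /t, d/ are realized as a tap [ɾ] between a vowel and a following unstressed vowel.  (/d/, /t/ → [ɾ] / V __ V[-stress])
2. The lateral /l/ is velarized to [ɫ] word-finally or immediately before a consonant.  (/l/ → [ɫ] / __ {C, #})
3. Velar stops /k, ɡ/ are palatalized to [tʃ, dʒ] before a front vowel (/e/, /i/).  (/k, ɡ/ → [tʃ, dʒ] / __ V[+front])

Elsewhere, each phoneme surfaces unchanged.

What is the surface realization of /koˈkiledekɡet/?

[koˈtʃileɾekdʒet]

/k/ (word-initial): rule 3 targets it, but not before a front vowel → unchanged [k].
/o/ (between /k/ and /k/) is unaffected → [o].
Rule 3 applies to /k/ (between /o/ and /i/: before a front vowel) → [tʃ].
/i/ (between /k/ and /l/) is unaffected → [i].
/l/ — between /i/ and /e/; rule 2 does not apply here → [l].
/e/ (between /l/ and /d/): no rule targets it → [e].
/d/ meets the environment for rule 1 (between a vowel and a following unstressed vowel) → [ɾ].
/e/ (between /d/ and /k/): no rule targets it → [e].
/k/ (between /e/ and /ɡ/) is in the target of rule 3 but the environment (before a front vowel) is not met → [k].
/ɡ/ — between /k/ and /e/, before a front vowel — surfaces as [dʒ] (rule 3).
/e/ stays [e].
/t/ (word-final): rule 1 targets it, but not between a vowel and a following unstressed vowel → unchanged [t].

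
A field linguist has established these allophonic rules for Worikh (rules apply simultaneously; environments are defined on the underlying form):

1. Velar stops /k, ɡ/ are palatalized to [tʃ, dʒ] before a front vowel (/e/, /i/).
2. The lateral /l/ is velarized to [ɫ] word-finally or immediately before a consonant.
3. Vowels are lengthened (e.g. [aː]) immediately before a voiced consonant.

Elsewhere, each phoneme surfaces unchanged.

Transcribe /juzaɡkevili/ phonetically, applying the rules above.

[juːzaːɡtʃeːviːli]

/j/ — not in any rule's target class → [j].
/u/ — between /j/ and /z/, before a voiced consonant — surfaces as [uː] (rule 3).
/z/ (between /u/ and /a/) is unaffected → [z].
/a/ (between /z/ and /ɡ/) occurs before a voiced consonant → [aː] by rule 3.
/ɡ/ (between /a/ and /k/): rule 1 targets it, but not before a front vowel → unchanged [ɡ].
/k/ (between /ɡ/ and /e/) occurs before a front vowel → [tʃ] by rule 1.
/e/ (between /k/ and /v/): before a voiced consonant, so rule 3 applies → [eː].
/v/ (between /e/ and /i/): no rule targets it → [v].
/i/ (between /v/ and /l/): before a voiced consonant, so rule 3 applies → [iː].
/l/ — between /i/ and /i/; rule 2 does not apply here → [l].
/i/ (word-final): rule 3 targets it, but not before a voiced consonant → unchanged [i].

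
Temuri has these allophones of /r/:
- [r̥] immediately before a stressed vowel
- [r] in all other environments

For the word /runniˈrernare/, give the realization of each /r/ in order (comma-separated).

Occurrence 1 (position 1): no conditioning environment matches → elsewhere allophone [r].
Occurrence 2 (position 6): immediately before a stressed vowel → [r̥].
Occurrence 3 (position 8): no conditioning environment matches → elsewhere allophone [r].
Occurrence 4 (position 11): no conditioning environment matches → elsewhere allophone [r].

[r], [r̥], [r], [r]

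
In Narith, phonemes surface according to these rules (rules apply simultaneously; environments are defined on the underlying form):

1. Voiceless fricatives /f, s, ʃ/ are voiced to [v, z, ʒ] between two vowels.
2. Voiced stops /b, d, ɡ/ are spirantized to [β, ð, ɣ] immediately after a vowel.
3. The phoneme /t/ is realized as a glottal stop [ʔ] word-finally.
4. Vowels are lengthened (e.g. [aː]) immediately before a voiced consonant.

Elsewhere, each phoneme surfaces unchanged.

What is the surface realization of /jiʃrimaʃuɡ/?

/i/ (between /j/ and /ʃ/) fails the environment for rule 4, so it stays [i].
/ʃ/ (between /i/ and /r/) is in the target of rule 1 but the environment (between two vowels) is not met → [ʃ].
/i/ meets the environment for rule 4 (before a voiced consonant) → [iː].
/a/ — between /m/ and /ʃ/; rule 4 does not apply here → [a].
Rule 1 applies to /ʃ/ (between /a/ and /u/: between two vowels) → [ʒ].
/u/ (between /ʃ/ and /ɡ/): before a voiced consonant, so rule 4 applies → [uː].
/ɡ/ (word-final): immediately after a vowel, so rule 2 applies → [ɣ].

[jiʃriːmaʒuːɣ]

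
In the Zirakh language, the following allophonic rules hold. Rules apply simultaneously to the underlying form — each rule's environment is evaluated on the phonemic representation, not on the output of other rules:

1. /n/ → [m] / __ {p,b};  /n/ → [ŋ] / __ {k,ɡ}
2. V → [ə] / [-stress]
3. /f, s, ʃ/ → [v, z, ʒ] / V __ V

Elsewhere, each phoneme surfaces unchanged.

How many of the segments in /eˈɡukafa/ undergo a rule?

Segments that undergo a rule: /e/ → [ə] (rule 2); /a/ → [ə] (rule 2); /f/ → [v] (rule 3); /a/ → [ə] (rule 2).
All other segments surface unchanged.

4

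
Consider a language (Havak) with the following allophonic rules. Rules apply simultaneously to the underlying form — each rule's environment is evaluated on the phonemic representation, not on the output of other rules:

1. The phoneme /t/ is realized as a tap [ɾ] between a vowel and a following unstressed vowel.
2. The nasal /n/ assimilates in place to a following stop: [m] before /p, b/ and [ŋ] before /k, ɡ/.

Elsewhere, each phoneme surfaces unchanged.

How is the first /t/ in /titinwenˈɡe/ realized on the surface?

/t/ (word-initial) fails the environment for rule 1, so it stays [t].

[t]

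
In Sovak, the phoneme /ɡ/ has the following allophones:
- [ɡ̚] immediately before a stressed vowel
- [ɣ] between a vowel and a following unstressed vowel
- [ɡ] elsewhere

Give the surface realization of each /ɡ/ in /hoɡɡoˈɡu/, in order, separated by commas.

[ɡ], [ɡ], [ɡ̚]

Occurrence 1 (position 3): no conditioning environment matches → elsewhere allophone [ɡ].
Occurrence 2 (position 4): no conditioning environment matches → elsewhere allophone [ɡ].
Occurrence 3 (position 6): immediately before a stressed vowel → [ɡ̚].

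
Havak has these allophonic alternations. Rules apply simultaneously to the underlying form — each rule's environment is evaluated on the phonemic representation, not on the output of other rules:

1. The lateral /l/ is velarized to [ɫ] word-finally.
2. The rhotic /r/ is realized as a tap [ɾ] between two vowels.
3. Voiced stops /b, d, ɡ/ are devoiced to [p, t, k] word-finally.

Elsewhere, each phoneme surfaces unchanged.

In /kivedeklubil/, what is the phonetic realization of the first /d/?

/d/ — between /e/ and /e/; rule 3 does not apply here → [d].

[d]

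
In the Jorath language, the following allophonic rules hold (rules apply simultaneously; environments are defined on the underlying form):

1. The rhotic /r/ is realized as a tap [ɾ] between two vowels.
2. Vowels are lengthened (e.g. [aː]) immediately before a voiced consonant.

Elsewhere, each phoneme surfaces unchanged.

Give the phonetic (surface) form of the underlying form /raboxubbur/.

/r/ (word-initial): rule 1 targets it, but not between two vowels → unchanged [r].
/a/ (between /r/ and /b/) occurs before a voiced consonant → [aː] by rule 2.
/b/ — not in any rule's target class → [b].
/o/ (between /b/ and /x/) is in the target of rule 2 but the environment (before a voiced consonant) is not met → [o].
/x/ — not in any rule's target class → [x].
/u/ — between /x/ and /b/, before a voiced consonant — surfaces as [uː] (rule 2).
/b/ (between /u/ and /b/): no rule targets it → [b].
/b/ — not in any rule's target class → [b].
/u/ (between /b/ and /r/) occurs before a voiced consonant → [uː] by rule 2.
/r/ (word-final) is in the target of rule 1 but the environment (between two vowels) is not met → [r].

[raːboxuːbbuːr]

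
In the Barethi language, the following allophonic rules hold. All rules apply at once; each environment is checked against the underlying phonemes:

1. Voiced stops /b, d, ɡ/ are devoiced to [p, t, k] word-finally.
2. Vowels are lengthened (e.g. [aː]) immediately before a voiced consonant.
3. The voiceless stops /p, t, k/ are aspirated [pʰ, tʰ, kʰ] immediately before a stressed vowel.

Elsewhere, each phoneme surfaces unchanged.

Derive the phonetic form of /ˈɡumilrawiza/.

[ˈɡuːmiːlraːwiːza]

/ɡ/ (word-initial) is in the target of rule 1 but the environment (word-finally) is not met → [ɡ].
Rule 2 applies to /u/ (between /ɡ/ and /m/: before a voiced consonant) → [uː].
/m/ (between /u/ and /i/): no rule targets it → [m].
/i/ — between /m/ and /l/, before a voiced consonant — surfaces as [iː] (rule 2).
/l/ (between /i/ and /r/): no rule targets it → [l].
/r/ — not in any rule's target class → [r].
/a/ (between /r/ and /w/) occurs before a voiced consonant → [aː] by rule 2.
/w/ — not in any rule's target class → [w].
/i/ meets the environment for rule 2 (before a voiced consonant) → [iː].
/z/ (between /i/ and /a/) is unaffected → [z].
/a/ (word-final): rule 2 targets it, but not before a voiced consonant → unchanged [a].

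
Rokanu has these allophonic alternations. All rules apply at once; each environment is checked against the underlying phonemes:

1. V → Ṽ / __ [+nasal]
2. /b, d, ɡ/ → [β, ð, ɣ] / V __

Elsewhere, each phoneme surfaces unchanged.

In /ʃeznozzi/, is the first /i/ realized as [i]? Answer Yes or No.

/i/ — word-final; rule 1 does not apply here → [i].
The actual realization is [i], which matches [i].

Yes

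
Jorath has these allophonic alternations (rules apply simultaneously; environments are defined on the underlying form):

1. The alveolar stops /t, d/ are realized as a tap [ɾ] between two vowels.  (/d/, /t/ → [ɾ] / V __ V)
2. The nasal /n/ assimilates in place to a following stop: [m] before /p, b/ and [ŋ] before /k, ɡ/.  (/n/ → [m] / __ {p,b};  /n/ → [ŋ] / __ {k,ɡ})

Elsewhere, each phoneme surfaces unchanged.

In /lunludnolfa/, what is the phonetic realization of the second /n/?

/n/ (between /d/ and /o/) fails the environment for rule 2, so it stays [n].

[n]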